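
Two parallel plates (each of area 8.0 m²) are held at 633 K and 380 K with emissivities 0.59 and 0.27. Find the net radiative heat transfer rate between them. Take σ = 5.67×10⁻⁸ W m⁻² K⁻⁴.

For two large parallel gray plates, q = σ(T₁⁴ − T₂⁴) / (1/ε₁ + 1/ε₂ − 1).
1/ε₁ + 1/ε₂ − 1 = 1/0.59 + 1/0.27 − 1 = 4.399.
T₁⁴ − T₂⁴ = 1.61×10^11 − 2.09×10^10 = 1.40×10^11 K⁴.
q = 5.67×10⁻⁸ × 1.40×10^11 / 4.399 = 1800 W/m².
Q = q·A = 1800 × 8.0 = 14400 W.

Q ≈ 14400 W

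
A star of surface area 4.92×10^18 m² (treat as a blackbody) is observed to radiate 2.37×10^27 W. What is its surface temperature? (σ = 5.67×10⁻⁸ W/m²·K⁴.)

From P = σAT⁴, T = (P / σA)^(1/4) = (2.37×10^27 / (5.67×10⁻⁸ × 4.92×10^18))^(1/4).
T = (8.50×10^15)^(1/4) = 9600 K.

T ≈ 9600 K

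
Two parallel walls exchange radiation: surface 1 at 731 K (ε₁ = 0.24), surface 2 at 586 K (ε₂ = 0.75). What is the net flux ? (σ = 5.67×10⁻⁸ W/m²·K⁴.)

q ≈ 2110 W/m²

For two large parallel gray plates, q = σ(T₁⁴ − T₂⁴) / (1/ε₁ + 1/ε₂ − 1).
1/ε₁ + 1/ε₂ − 1 = 1/0.24 + 1/0.75 − 1 = 4.500.
T₁⁴ − T₂⁴ = 2.86×10^11 − 1.18×10^11 = 1.68×10^11 K⁴.
q = 5.67×10⁻⁸ × 1.68×10^11 / 4.500 = 2110 W/m².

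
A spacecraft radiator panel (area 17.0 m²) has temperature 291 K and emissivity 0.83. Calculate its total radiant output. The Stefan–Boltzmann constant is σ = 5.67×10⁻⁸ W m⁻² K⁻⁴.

P ≈ 5740 W

P = εσAT⁴ = 0.83 × 5.67×10⁻⁸ × 17.0 × (291)⁴ = 0.83 × 5.67×10⁻⁸ × 17.0 × 7.17×10^9.
P = 5740 W.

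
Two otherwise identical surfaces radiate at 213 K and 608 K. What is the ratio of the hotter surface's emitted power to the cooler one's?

P ∝ T⁴, so the ratio is (608/213)⁴ = (2.854)⁴ = 66.4.

ratio ≈ 66.4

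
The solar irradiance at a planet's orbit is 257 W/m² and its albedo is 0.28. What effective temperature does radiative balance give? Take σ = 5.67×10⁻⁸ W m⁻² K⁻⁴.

T ≈ 169 K

Power absorbed = (1−a)S·πR²; power emitted = 4πR²σT⁴. Equating and cancelling πR²:
T = ((1−a)S / 4σ)^(1/4) = (185 / (4 × 5.67×10⁻⁸))^(1/4) = (8.16×10^8)^(1/4).
T = 169 K.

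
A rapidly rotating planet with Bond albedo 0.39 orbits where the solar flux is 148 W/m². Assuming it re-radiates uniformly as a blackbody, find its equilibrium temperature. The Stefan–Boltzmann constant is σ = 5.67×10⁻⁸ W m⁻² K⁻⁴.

Power absorbed = (1−a)S·πR²; power emitted = 4πR²σT⁴. Equating and cancelling πR²:
T = ((1−a)S / 4σ)^(1/4) = (90.3 / (4 × 5.67×10⁻⁸))^(1/4) = (3.98×10^8)^(1/4).
T = 141 K.

T ≈ 141 K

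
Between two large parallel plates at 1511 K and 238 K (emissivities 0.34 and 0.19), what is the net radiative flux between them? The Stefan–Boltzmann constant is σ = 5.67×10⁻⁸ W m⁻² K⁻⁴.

For two large parallel gray plates, q = σ(T₁⁴ − T₂⁴) / (1/ε₁ + 1/ε₂ − 1).
1/ε₁ + 1/ε₂ − 1 = 1/0.34 + 1/0.19 − 1 = 7.204.
T₁⁴ − T₂⁴ = 5.21×10^12 − 3.21×10^9 = 5.21×10^12 K⁴.
q = 5.67×10⁻⁸ × 5.21×10^12 / 7.204 = 41000 W/m².

q ≈ 41000 W/m²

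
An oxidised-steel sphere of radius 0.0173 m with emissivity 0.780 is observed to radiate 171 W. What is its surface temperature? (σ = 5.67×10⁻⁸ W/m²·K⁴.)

A = 4πr² = 4π × (0.0173)² = 3.76×10^-3 m².
From P = εσAT⁴, T = (P / εσA)^(1/4) = (171 / (0.780 × 5.67×10⁻⁸ × 3.76×10^-3))^(1/4).
T = (1.03×10^12)^(1/4) = 1010 K.

T ≈ 1010 K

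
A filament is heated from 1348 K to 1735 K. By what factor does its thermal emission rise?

P ∝ T⁴, so the ratio is (1735/1348)⁴ = (1.287)⁴ = 2.74.

ratio ≈ 2.74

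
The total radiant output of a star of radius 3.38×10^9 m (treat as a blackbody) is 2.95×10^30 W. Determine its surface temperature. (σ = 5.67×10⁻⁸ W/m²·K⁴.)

A = 4πr² = 4π × (3.38×10^9)² = 1.44×10^20 m².
From P = σAT⁴, T = (P / σA)^(1/4) = (2.95×10^30 / (5.67×10⁻⁸ × 1.44×10^20))^(1/4).
T = (3.62×10^17)^(1/4) = 24500 K.

T ≈ 24500 K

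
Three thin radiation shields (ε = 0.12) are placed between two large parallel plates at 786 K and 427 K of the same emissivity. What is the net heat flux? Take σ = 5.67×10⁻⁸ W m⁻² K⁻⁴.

Each of the 4 gaps contributes resistance (2/ε − 1) = 2/0.12 − 1 = 15.67; total = 62.67.
q = σ(T₁⁴ − T₂⁴) / 62.67 = 5.67×10⁻⁸ × 3.48×10^11 / 62.67 = 315 W/m².

q ≈ 315 W/m²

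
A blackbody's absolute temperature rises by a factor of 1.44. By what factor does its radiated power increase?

P ∝ T⁴, so the power scales as (1.44)⁴ = 4.30.

factor ≈ 4.30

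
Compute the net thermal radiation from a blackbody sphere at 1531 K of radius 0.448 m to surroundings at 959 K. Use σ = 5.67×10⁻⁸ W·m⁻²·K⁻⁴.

Q ≈ 6.65×10^5 W

A = 4πr² = 4π × (0.448)² = 2.52 m².
Q = σA(T⁴ − T_s⁴). T⁴ − T_s⁴ = (1531)⁴ − (959)⁴ = 5.49×10^12 − 8.46×10^11 = 4.65×10^12 K⁴.
Q = 5.67×10⁻⁸ × 2.52 × 4.65×10^12 = 6.65×10^5 W.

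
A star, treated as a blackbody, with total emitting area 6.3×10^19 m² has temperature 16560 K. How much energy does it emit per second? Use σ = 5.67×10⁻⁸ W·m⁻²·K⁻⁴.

P = σAT⁴ = 5.67×10⁻⁸ × 6.30×10^19 × (16560)⁴ = 5.67×10⁻⁸ × 6.30×10^19 × 7.52×10^16.
P = 2.69×10^29 W.

P ≈ 2.69×10^29 W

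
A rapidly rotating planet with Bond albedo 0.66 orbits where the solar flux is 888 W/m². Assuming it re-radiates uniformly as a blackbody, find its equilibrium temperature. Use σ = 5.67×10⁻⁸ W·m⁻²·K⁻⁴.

T ≈ 191 K

Power absorbed = (1−a)S·πR²; power emitted = 4πR²σT⁴. Equating and cancelling πR²:
T = ((1−a)S / 4σ)^(1/4) = (302 / (4 × 5.67×10⁻⁸))^(1/4) = (1.33×10^9)^(1/4).
T = 191 K.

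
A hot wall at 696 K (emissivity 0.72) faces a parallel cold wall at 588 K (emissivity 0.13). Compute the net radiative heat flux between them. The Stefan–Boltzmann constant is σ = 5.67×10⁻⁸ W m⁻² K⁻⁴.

q ≈ 808 W/m²

For two large parallel gray plates, q = σ(T₁⁴ − T₂⁴) / (1/ε₁ + 1/ε₂ − 1).
1/ε₁ + 1/ε₂ − 1 = 1/0.72 + 1/0.13 − 1 = 8.081.
T₁⁴ − T₂⁴ = 2.35×10^11 − 1.20×10^11 = 1.15×10^11 K⁴.
q = 5.67×10⁻⁸ × 1.15×10^11 / 8.081 = 808 W/m².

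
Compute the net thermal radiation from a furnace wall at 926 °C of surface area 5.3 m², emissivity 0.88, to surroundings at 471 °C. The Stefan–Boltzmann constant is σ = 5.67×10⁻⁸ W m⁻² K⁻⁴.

Q ≈ 4.66×10^5 W

Convert: 926 °C = 1199 K; 471 °C = 744 K.
Q = εσA(T⁴ − T_s⁴). T⁴ − T_s⁴ = (1199)⁴ − (744)⁴ = 2.07×10^12 − 3.06×10^11 = 1.76×10^12 K⁴.
Q = 0.88 × 5.67×10⁻⁸ × 5.30 × 1.76×10^12 = 4.66×10^5 W.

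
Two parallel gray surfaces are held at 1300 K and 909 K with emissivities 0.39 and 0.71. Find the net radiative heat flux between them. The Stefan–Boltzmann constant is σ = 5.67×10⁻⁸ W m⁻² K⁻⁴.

For two large parallel gray plates, q = σ(T₁⁴ − T₂⁴) / (1/ε₁ + 1/ε₂ − 1).
1/ε₁ + 1/ε₂ − 1 = 1/0.39 + 1/0.71 − 1 = 2.973.
T₁⁴ − T₂⁴ = 2.86×10^12 − 6.83×10^11 = 2.17×10^12 K⁴.
q = 5.67×10⁻⁸ × 2.17×10^12 / 2.973 = 41500 W/m².

q ≈ 41500 W/m²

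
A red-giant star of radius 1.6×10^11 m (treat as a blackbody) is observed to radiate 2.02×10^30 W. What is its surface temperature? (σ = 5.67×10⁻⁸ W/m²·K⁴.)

T ≈ 3240 K

A = 4πr² = 4π × (1.6×10^11)² = 3.22×10^23 m².
From P = σAT⁴, T = (P / σA)^(1/4) = (2.02×10^30 / (5.67×10⁻⁸ × 3.22×10^23))^(1/4).
T = (1.11×10^14)^(1/4) = 3240 K.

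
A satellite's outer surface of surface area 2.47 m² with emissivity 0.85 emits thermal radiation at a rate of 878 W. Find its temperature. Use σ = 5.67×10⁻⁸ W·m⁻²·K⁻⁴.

From P = εσAT⁴, T = (P / εσA)^(1/4) = (878 / (0.85 × 5.67×10⁻⁸ × 2.47))^(1/4).
T = (7.38×10^9)^(1/4) = 293 K.

T ≈ 293 K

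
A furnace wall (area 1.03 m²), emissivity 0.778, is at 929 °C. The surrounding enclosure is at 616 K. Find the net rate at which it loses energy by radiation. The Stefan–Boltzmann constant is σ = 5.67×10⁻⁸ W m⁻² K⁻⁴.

Convert: 929 °C = 1202 K.
Q = εσA(T⁴ − T_s⁴). T⁴ − T_s⁴ = (1202)⁴ − (616)⁴ = 2.09×10^12 − 1.44×10^11 = 1.94×10^12 K⁴.
Q = 0.778 × 5.67×10⁻⁸ × 1.03 × 1.94×10^12 = 88300 W.

Q ≈ 88300 W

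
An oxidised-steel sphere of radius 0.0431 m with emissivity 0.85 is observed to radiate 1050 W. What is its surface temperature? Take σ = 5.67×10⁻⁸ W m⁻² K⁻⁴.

A = 4πr² = 4π × (0.0431)² = 0.0233 m².
From P = εσAT⁴, T = (P / εσA)^(1/4) = (1050 / (0.85 × 5.67×10⁻⁸ × 0.0233))^(1/4).
T = (9.33×10^11)^(1/4) = 983 K.

T ≈ 983 K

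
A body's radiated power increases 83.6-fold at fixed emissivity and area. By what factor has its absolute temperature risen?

P ∝ T⁴ ⇒ T ∝ P^(1/4), so T scales by (83.6)^(1/4) = 3.02.

factor ≈ 3.02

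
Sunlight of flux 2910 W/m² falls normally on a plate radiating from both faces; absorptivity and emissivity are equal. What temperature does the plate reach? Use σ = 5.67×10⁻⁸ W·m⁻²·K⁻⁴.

T ≈ 400 K

Absorbed flux αS = emitted flux 2εσT⁴ per unit area; with α = ε this gives T = (S/2σ)^(1/4).
T = (2910 / (2 × 5.67×10⁻⁸))^(1/4) = (2.57×10^10)^(1/4).
T = 400 K.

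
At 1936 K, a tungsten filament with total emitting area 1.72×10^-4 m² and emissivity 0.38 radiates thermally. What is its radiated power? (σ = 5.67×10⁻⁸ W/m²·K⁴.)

Stefan–Boltzmann: P = εσAT⁴ = 0.38 × 5.67×10⁻⁸ × 1.72×10^-4 × (1936)⁴ = 0.38 × 5.67×10⁻⁸ × 1.72×10^-4 × 1.40×10^13.
P = 52.1 W.

P ≈ 52.1 W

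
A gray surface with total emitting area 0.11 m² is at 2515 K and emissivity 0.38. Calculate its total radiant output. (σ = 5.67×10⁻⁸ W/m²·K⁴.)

P = εσAT⁴ = 0.38 × 5.67×10⁻⁸ × 0.110 × (2515)⁴ = 0.38 × 5.67×10⁻⁸ × 0.110 × 4.00×10^13.
P = 94800 W.

P ≈ 94800 W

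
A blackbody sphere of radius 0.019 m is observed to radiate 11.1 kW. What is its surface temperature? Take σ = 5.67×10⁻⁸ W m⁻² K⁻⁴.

T ≈ 2560 K

A = 4πr² = 4π × (0.019)² = 4.54×10^-3 m².
From P = σAT⁴, T = (P / σA)^(1/4) = (11100 / (5.67×10⁻⁸ × 4.54×10^-3))^(1/4).
T = (4.32×10^13)^(1/4) = 2560 K.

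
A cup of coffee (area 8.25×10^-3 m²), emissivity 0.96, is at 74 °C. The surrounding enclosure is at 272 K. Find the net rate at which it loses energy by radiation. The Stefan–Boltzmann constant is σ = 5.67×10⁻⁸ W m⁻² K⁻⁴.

Q ≈ 4.05 W

Convert: 74 °C = 347 K.
Q = εσA(T⁴ − T_s⁴). T⁴ − T_s⁴ = (347)⁴ − (272)⁴ = 1.45×10^10 − 5.47×10^9 = 9.02×10^9 K⁴.
Q = 0.96 × 5.67×10⁻⁸ × 8.25×10^-3 × 9.02×10^9 = 4.05 W.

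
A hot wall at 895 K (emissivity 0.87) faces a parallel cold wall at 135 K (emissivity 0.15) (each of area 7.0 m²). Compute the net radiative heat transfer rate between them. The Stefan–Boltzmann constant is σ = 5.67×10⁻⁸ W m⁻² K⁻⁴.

For two large parallel gray plates, q = σ(T₁⁴ − T₂⁴) / (1/ε₁ + 1/ε₂ − 1).
1/ε₁ + 1/ε₂ − 1 = 1/0.87 + 1/0.15 − 1 = 6.816.
T₁⁴ − T₂⁴ = 6.42×10^11 − 3.32×10^8 = 6.41×10^11 K⁴.
q = 5.67×10⁻⁸ × 6.41×10^11 / 6.816 = 5330 W/m².
Q = q·A = 5330 × 7.0 = 37300 W.

Q ≈ 37300 W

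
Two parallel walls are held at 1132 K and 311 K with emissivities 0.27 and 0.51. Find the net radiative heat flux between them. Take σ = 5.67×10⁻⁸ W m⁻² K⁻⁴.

q ≈ 19800 W/m²

For two large parallel gray plates, q = σ(T₁⁴ − T₂⁴) / (1/ε₁ + 1/ε₂ − 1).
1/ε₁ + 1/ε₂ − 1 = 1/0.27 + 1/0.51 − 1 = 4.664.
T₁⁴ − T₂⁴ = 1.64×10^12 − 9.35×10^9 = 1.63×10^12 K⁴.
q = 5.67×10⁻⁸ × 1.63×10^12 / 4.664 = 19800 W/m².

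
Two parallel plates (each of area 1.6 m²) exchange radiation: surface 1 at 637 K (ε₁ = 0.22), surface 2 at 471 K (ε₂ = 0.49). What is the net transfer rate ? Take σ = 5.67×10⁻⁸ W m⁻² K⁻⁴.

For two large parallel gray plates, q = σ(T₁⁴ − T₂⁴) / (1/ε₁ + 1/ε₂ − 1).
1/ε₁ + 1/ε₂ − 1 = 1/0.22 + 1/0.49 − 1 = 5.586.
T₁⁴ − T₂⁴ = 1.65×10^11 − 4.92×10^10 = 1.15×10^11 K⁴.
q = 5.67×10⁻⁸ × 1.15×10^11 / 5.586 = 1170 W/m².
Q = q·A = 1170 × 1.6 = 1870 W.

Q ≈ 1870 W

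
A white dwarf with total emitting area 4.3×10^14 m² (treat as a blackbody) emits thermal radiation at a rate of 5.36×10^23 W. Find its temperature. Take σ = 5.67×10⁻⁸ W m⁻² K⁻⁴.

T ≈ 12200 K

From P = σAT⁴, T = (P / σA)^(1/4) = (5.36×10^23 / (5.67×10⁻⁸ × 4.30×10^14))^(1/4).
T = (2.20×10^16)^(1/4) = 12200 K.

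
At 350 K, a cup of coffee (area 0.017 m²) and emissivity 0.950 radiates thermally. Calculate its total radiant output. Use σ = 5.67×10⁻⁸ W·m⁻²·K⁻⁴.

Stefan–Boltzmann: P = εσAT⁴ = 0.950 × 5.67×10⁻⁸ × 0.0170 × (350)⁴ = 0.950 × 5.67×10⁻⁸ × 0.0170 × 1.50×10^10.
P = 13.7 W.

P ≈ 13.7 W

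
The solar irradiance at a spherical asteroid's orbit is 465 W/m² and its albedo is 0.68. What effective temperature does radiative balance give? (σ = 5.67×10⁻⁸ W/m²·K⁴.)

Power absorbed = (1−a)S·πR²; power emitted = 4πR²σT⁴. Equating and cancelling πR²:
T = ((1−a)S / 4σ)^(1/4) = (149 / (4 × 5.67×10⁻⁸))^(1/4) = (6.56×10^8)^(1/4).
T = 160 K.

T ≈ 160 K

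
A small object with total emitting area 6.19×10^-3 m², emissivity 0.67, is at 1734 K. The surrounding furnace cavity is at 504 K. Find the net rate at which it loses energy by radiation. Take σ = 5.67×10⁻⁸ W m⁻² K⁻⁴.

Q = εσA(T⁴ − T_s⁴). T⁴ − T_s⁴ = (1734)⁴ − (504)⁴ = 9.04×10^12 − 6.45×10^10 = 8.98×10^12 K⁴.
Q = 0.67 × 5.67×10⁻⁸ × 6.19×10^-3 × 8.98×10^12 = 2110 W.

Q ≈ 2110 W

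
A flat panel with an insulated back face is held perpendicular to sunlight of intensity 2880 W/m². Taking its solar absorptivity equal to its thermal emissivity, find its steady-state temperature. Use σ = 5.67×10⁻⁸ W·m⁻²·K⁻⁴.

Absorbed flux αS = emitted flux εσT⁴ (one radiating face); with α = ε, T = (S/σ)^(1/4).
T = (2880 / 5.67×10⁻⁸)^(1/4) = (5.08×10^10)^(1/4).
T = 475 K.

T ≈ 475 K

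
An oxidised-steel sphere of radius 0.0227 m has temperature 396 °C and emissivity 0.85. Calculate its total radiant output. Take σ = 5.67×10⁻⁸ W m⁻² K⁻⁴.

P ≈ 62.5 W

A = 4πr² = 4π × (0.0227)² = 6.48×10^-3 m².
396 °C = 669 K.
P = εσAT⁴ = 0.85 × 5.67×10⁻⁸ × 6.48×10^-3 × (669)⁴ = 0.85 × 5.67×10⁻⁸ × 6.48×10^-3 × 2.00×10^11.
P = 62.5 W.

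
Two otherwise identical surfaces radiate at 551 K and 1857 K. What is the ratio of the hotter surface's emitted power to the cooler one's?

ratio ≈ 129

P ∝ T⁴, so the ratio is (1857/551)⁴ = (3.370)⁴ = 129.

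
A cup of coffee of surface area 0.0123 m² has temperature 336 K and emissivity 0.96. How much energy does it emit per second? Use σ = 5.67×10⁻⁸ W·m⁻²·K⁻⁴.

P = εσAT⁴ = 0.96 × 5.67×10⁻⁸ × 0.0123 × (336)⁴ = 0.96 × 5.67×10⁻⁸ × 0.0123 × 1.27×10^10.
P = 8.53 W.

P ≈ 8.53 W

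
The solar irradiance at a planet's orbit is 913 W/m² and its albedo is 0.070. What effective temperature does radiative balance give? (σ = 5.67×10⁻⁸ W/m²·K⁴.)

Power absorbed = (1−a)S·πR²; power emitted = 4πR²σT⁴. Equating and cancelling πR²:
T = ((1−a)S / 4σ)^(1/4) = (849 / (4 × 5.67×10⁻⁸))^(1/4) = (3.74×10^9)^(1/4).
T = 247 K.

T ≈ 247 K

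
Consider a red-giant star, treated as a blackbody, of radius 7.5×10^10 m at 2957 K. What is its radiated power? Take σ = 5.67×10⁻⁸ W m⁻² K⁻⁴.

P ≈ 3.06×10^29 W

A = 4πr² = 4π × (7.5×10^10)² = 7.07×10^22 m².
P = σAT⁴ = 5.67×10⁻⁸ × 7.07×10^22 × (2957)⁴ = 5.67×10⁻⁸ × 7.07×10^22 × 7.65×10^13.
P = 3.06×10^29 W.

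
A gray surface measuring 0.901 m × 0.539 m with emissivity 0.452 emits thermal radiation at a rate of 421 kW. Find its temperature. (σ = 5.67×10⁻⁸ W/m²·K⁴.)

A = 0.901 × 0.539 = 0.486 m².
From P = εσAT⁴, T = (P / εσA)^(1/4) = (4.21×10^5 / (0.452 × 5.67×10⁻⁸ × 0.486))^(1/4).
T = (3.38×10^13)^(1/4) = 2410 K.

T ≈ 2410 K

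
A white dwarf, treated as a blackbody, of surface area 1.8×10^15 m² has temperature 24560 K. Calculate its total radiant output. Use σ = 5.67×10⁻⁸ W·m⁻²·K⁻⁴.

P = σAT⁴ = 5.67×10⁻⁸ × 1.80×10^15 × (24560)⁴ = 5.67×10⁻⁸ × 1.80×10^15 × 3.64×10^17.
P = 3.71×10^25 W.

P ≈ 3.71×10^25 W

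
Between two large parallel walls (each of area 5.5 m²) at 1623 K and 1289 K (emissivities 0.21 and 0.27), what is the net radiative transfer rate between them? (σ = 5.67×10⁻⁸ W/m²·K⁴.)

For two large parallel gray plates, q = σ(T₁⁴ − T₂⁴) / (1/ε₁ + 1/ε₂ − 1).
1/ε₁ + 1/ε₂ − 1 = 1/0.21 + 1/0.27 − 1 = 7.466.
T₁⁴ − T₂⁴ = 6.94×10^12 − 2.76×10^12 = 4.18×10^12 K⁴.
q = 5.67×10⁻⁸ × 4.18×10^12 / 7.466 = 31700 W/m².
Q = q·A = 31700 × 5.5 = 1.75×10^5 W.

Q ≈ 1.75×10^5 W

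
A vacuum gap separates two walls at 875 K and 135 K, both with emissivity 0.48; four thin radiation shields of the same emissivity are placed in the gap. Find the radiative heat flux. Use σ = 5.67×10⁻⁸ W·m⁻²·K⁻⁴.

q ≈ 2100 W/m²

Each of the 5 gaps contributes resistance (2/ε − 1) = 2/0.48 − 1 = 3.167; total = 15.83.
q = σ(T₁⁴ − T₂⁴) / 15.83 = 5.67×10⁻⁸ × 5.86×10^11 / 15.83 = 2100 W/m².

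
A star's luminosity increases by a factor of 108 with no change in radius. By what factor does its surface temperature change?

P ∝ T⁴ ⇒ T ∝ P^(1/4), so T scales by (108)^(1/4) = 3.22.

factor ≈ 3.22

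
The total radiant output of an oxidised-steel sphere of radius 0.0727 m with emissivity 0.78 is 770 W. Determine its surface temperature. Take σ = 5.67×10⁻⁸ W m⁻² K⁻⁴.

A = 4πr² = 4π × (0.0727)² = 0.0664 m².
From P = εσAT⁴, T = (P / εσA)^(1/4) = (770 / (0.78 × 5.67×10⁻⁸ × 0.0664))^(1/4).
T = (2.62×10^11)^(1/4) = 716 K.

T ≈ 716 K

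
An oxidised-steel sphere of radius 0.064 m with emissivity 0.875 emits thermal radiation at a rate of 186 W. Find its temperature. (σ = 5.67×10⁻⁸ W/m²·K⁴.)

T ≈ 520 K

A = 4πr² = 4π × (0.064)² = 0.0515 m².
From P = εσAT⁴, T = (P / εσA)^(1/4) = (186 / (0.875 × 5.67×10⁻⁸ × 0.0515))^(1/4).
T = (7.28×10^10)^(1/4) = 520 K.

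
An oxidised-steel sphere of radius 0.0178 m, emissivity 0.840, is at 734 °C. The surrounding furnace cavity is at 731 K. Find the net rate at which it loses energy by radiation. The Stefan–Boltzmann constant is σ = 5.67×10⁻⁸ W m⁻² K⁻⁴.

Q ≈ 141 W

A = 4πr² = 4π × (0.0178)² = 3.98×10^-3 m².
Convert: 734 °C = 1007 K.
Q = εσA(T⁴ − T_s⁴). T⁴ − T_s⁴ = (1007)⁴ − (731)⁴ = 1.03×10^12 − 2.86×10^11 = 7.43×10^11 K⁴.
Q = 0.840 × 5.67×10⁻⁸ × 3.98×10^-3 × 7.43×10^11 = 141 W.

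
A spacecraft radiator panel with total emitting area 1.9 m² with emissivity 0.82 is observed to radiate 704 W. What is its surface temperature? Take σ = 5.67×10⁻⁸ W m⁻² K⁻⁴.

From P = εσAT⁴, T = (P / εσA)^(1/4) = (704 / (0.82 × 5.67×10⁻⁸ × 1.90))^(1/4).
T = (7.97×10^9)^(1/4) = 299 K.

T ≈ 299 K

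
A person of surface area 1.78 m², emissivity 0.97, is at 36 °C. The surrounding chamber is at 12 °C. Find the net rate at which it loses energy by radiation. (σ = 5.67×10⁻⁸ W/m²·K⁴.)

Q ≈ 247 W

Convert: 36 °C = 309 K; 12 °C = 285 K.
Q = εσA(T⁴ − T_s⁴). T⁴ − T_s⁴ = (309)⁴ − (285)⁴ = 9.12×10^9 − 6.60×10^9 = 2.52×10^9 K⁴.
Q = 0.97 × 5.67×10⁻⁸ × 1.78 × 2.52×10^9 = 247 W.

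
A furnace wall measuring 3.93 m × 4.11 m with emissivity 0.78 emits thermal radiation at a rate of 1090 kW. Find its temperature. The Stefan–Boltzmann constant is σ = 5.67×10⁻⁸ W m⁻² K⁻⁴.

T ≈ 1110 K

A = 3.93 × 4.11 = 16.2 m².
From P = εσAT⁴, T = (P / εσA)^(1/4) = (1.09×10^6 / (0.78 × 5.67×10⁻⁸ × 16.2))^(1/4).
T = (1.53×10^12)^(1/4) = 1110 K.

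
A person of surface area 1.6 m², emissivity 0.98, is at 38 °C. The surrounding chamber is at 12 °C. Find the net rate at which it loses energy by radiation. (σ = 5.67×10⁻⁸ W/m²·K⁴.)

Convert: 38 °C = 311 K; 12 °C = 285 K.
Q = εσA(T⁴ − T_s⁴). T⁴ − T_s⁴ = (311)⁴ − (285)⁴ = 9.35×10^9 − 6.60×10^9 = 2.76×10^9 K⁴.
Q = 0.98 × 5.67×10⁻⁸ × 1.60 × 2.76×10^9 = 245 W.

Q ≈ 245 W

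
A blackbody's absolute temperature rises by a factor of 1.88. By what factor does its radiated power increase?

factor ≈ 12.5

P ∝ T⁴, so the power scales as (1.88)⁴ = 12.5.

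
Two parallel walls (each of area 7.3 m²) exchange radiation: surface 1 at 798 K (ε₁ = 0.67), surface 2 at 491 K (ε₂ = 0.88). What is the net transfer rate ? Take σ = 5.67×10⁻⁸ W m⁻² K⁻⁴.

Q ≈ 88300 W

For two large parallel gray plates, q = σ(T₁⁴ − T₂⁴) / (1/ε₁ + 1/ε₂ − 1).
1/ε₁ + 1/ε₂ − 1 = 1/0.67 + 1/0.88 − 1 = 1.629.
T₁⁴ − T₂⁴ = 4.06×10^11 − 5.81×10^10 = 3.47×10^11 K⁴.
q = 5.67×10⁻⁸ × 3.47×10^11 / 1.629 = 12100 W/m².
Q = q·A = 12100 × 7.3 = 88300 W.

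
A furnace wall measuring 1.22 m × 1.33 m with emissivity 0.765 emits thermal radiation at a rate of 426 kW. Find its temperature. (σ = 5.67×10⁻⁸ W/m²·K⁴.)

T ≈ 1570 K

A = 1.22 × 1.33 = 1.62 m².
From P = εσAT⁴, T = (P / εσA)^(1/4) = (4.26×10^5 / (0.765 × 5.67×10⁻⁸ × 1.62))^(1/4).
T = (6.05×10^12)^(1/4) = 1570 K.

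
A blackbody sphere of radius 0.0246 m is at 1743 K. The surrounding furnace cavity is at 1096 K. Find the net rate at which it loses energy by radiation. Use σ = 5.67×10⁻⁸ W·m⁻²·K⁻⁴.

A = 4πr² = 4π × (0.0246)² = 7.60×10^-3 m².
Q = σA(T⁴ − T_s⁴). T⁴ − T_s⁴ = (1743)⁴ − (1096)⁴ = 9.23×10^12 − 1.44×10^12 = 7.79×10^12 K⁴.
Q = 5.67×10⁻⁸ × 7.60×10^-3 × 7.79×10^12 = 3360 W.

Q ≈ 3360 W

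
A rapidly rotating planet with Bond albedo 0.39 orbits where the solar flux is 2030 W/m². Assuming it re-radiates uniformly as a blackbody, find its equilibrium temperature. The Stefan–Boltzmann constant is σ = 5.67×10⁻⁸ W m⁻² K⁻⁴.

T ≈ 272 K

Power absorbed = (1−a)S·πR²; power emitted = 4πR²σT⁴. Equating and cancelling πR²:
T = ((1−a)S / 4σ)^(1/4) = (1240 / (4 × 5.67×10⁻⁸))^(1/4) = (5.46×10^9)^(1/4).
T = 272 K.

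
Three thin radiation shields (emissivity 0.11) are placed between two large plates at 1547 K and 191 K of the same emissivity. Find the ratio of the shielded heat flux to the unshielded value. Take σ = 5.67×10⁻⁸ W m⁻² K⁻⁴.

ratio ≈ 0.250

With N identical shields there are N+1 = 4 gaps in series, each with the same radiative resistance, so the flux falls to 1/(N+1) of its unshielded value.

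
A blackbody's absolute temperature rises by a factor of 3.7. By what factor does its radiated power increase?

P ∝ T⁴, so the power scales as (3.7)⁴ = 187.

factor ≈ 187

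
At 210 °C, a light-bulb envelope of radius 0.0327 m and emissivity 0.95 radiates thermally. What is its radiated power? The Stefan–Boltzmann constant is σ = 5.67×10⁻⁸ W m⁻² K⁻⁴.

P ≈ 39.4 W

A = 4πr² = 4π × (0.0327)² = 0.0134 m².
210 °C = 483 K.
P = εσAT⁴ = 0.95 × 5.67×10⁻⁸ × 0.0134 × (483)⁴ = 0.95 × 5.67×10⁻⁸ × 0.0134 × 5.44×10^10.
P = 39.4 W.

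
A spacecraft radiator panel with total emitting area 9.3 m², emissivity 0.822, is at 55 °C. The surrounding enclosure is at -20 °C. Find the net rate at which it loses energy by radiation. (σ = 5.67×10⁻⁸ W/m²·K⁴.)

Q ≈ 3240 W

Convert: 55 °C = 328 K; -20 °C = 253 K.
Q = εσA(T⁴ − T_s⁴). T⁴ − T_s⁴ = (328)⁴ − (253)⁴ = 1.16×10^10 − 4.10×10^9 = 7.48×10^9 K⁴.
Q = 0.822 × 5.67×10⁻⁸ × 9.30 × 7.48×10^9 = 3240 W.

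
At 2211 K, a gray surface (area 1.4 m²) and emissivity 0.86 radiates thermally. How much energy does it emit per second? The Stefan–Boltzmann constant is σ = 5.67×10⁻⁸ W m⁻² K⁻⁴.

P ≈ 1.63×10^6 W

Stefan–Boltzmann: P = εσAT⁴ = 0.86 × 5.67×10⁻⁸ × 1.40 × (2211)⁴ = 0.86 × 5.67×10⁻⁸ × 1.40 × 2.39×10^13.
P = 1.63×10^6 W.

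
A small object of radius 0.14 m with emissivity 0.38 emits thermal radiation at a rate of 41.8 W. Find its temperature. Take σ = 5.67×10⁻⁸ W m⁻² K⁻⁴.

T ≈ 298 K

A = 4πr² = 4π × (0.14)² = 0.246 m².
From P = εσAT⁴, T = (P / εσA)^(1/4) = (41.8 / (0.38 × 5.67×10⁻⁸ × 0.246))^(1/4).
T = (7.88×10^9)^(1/4) = 298 K.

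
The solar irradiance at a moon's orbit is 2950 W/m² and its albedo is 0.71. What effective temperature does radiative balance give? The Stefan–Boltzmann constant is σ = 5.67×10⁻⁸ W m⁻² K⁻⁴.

T ≈ 248 K

Power absorbed = (1−a)S·πR²; power emitted = 4πR²σT⁴. Equating and cancelling πR²:
T = ((1−a)S / 4σ)^(1/4) = (856 / (4 × 5.67×10⁻⁸))^(1/4) = (3.77×10^9)^(1/4).
T = 248 K.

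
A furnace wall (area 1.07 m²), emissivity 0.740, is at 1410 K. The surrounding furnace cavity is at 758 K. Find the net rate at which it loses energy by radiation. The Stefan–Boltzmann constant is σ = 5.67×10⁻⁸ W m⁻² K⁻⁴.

Q = εσA(T⁴ − T_s⁴). T⁴ − T_s⁴ = (1410)⁴ − (758)⁴ = 3.95×10^12 − 3.30×10^11 = 3.62×10^12 K⁴.
Q = 0.740 × 5.67×10⁻⁸ × 1.07 × 3.62×10^12 = 1.63×10^5 W.

Q ≈ 1.63×10^5 W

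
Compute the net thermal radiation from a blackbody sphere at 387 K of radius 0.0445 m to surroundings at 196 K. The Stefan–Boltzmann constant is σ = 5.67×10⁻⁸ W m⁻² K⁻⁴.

A = 4πr² = 4π × (0.0445)² = 0.0249 m².
Q = σA(T⁴ − T_s⁴). T⁴ − T_s⁴ = (387)⁴ − (196)⁴ = 2.24×10^10 − 1.48×10^9 = 2.10×10^10 K⁴.
Q = 5.67×10⁻⁸ × 0.0249 × 2.10×10^10 = 29.6 W.

Q ≈ 29.6 W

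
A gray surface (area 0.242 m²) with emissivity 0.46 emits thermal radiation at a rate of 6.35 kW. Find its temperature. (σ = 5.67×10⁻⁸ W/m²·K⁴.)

From P = εσAT⁴, T = (P / εσA)^(1/4) = (6350 / (0.46 × 5.67×10⁻⁸ × 0.242))^(1/4).
T = (1.01×10^12)^(1/4) = 1000 K.

T ≈ 1000 K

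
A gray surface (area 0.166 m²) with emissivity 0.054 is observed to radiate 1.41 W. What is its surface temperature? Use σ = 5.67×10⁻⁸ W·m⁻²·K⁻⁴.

From P = εσAT⁴, T = (P / εσA)^(1/4) = (1.41 / (0.054 × 5.67×10⁻⁸ × 0.166))^(1/4).
T = (2.77×10^9)^(1/4) = 230 K.

T ≈ 230 K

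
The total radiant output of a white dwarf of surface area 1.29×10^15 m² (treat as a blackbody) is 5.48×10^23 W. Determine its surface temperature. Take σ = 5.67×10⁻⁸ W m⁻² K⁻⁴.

From P = σAT⁴, T = (P / σA)^(1/4) = (5.48×10^23 / (5.67×10⁻⁸ × 1.29×10^15))^(1/4).
T = (7.49×10^15)^(1/4) = 9300 K.

T ≈ 9300 K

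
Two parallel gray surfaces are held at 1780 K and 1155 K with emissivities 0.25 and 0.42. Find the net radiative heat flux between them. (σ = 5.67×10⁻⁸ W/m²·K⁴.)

q ≈ 87000 W/m²

For two large parallel gray plates, q = σ(T₁⁴ − T₂⁴) / (1/ε₁ + 1/ε₂ − 1).
1/ε₁ + 1/ε₂ − 1 = 1/0.25 + 1/0.42 − 1 = 5.381.
T₁⁴ − T₂⁴ = 1.00×10^13 − 1.78×10^12 = 8.26×10^12 K⁴.
q = 5.67×10⁻⁸ × 8.26×10^12 / 5.381 = 87000 W/m².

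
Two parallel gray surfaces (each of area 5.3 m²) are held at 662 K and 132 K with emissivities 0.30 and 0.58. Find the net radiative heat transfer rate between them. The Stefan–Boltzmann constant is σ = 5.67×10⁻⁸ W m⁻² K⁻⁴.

For two large parallel gray plates, q = σ(T₁⁴ − T₂⁴) / (1/ε₁ + 1/ε₂ − 1).
1/ε₁ + 1/ε₂ − 1 = 1/0.30 + 1/0.58 − 1 = 4.057.
T₁⁴ − T₂⁴ = 1.92×10^11 − 3.04×10^8 = 1.92×10^11 K⁴.
q = 5.67×10⁻⁸ × 1.92×10^11 / 4.057 = 2680 W/m².
Q = q·A = 2680 × 5.3 = 14200 W.

Q ≈ 14200 W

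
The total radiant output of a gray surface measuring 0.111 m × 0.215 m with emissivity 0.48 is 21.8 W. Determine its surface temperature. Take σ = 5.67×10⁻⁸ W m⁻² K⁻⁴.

T ≈ 428 K

A = 0.111 × 0.215 = 0.0239 m².
From P = εσAT⁴, T = (P / εσA)^(1/4) = (21.8 / (0.48 × 5.67×10⁻⁸ × 0.0239))^(1/4).
T = (3.36×10^10)^(1/4) = 428 K.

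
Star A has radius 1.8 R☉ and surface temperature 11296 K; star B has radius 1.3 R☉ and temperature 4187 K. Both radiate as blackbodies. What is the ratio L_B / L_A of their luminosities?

L_B/L_A ≈ 9.85×10^-3

L = 4πR²σT⁴ ∝ R²T⁴, so L_B/L_A = (1.3/1.8)² × (4187/11296)⁴ = 0.522 × 0.0189 = 9.85×10^-3.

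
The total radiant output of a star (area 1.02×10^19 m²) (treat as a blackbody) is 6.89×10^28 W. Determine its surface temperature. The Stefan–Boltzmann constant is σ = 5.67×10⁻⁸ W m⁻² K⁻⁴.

From P = σAT⁴, T = (P / σA)^(1/4) = (6.89×10^28 / (5.67×10⁻⁸ × 1.02×10^19))^(1/4).
T = (1.19×10^17)^(1/4) = 18600 K.

T ≈ 18600 K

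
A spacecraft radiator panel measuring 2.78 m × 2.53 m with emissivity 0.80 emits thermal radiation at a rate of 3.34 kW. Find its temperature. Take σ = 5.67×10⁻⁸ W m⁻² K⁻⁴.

T ≈ 320 K

A = 2.78 × 2.53 = 7.03 m².
From P = εσAT⁴, T = (P / εσA)^(1/4) = (3340 / (0.80 × 5.67×10⁻⁸ × 7.03))^(1/4).
T = (1.05×10^10)^(1/4) = 320 K.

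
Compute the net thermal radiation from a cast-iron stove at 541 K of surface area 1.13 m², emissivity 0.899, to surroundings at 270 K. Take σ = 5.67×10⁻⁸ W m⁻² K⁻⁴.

Q ≈ 4630 W

Q = εσA(T⁴ − T_s⁴). T⁴ − T_s⁴ = (541)⁴ − (270)⁴ = 8.57×10^10 − 5.31×10^9 = 8.03×10^10 K⁴.
Q = 0.899 × 5.67×10⁻⁸ × 1.13 × 8.03×10^10 = 4630 W.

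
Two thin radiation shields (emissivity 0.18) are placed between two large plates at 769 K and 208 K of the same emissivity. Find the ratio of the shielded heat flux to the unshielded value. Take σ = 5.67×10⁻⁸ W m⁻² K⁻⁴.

With N identical shields there are N+1 = 3 gaps in series, each with the same radiative resistance, so the flux falls to 1/(N+1) of its unshielded value.

ratio ≈ 0.333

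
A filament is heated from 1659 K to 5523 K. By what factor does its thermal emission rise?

ratio ≈ 123

P ∝ T⁴, so the ratio is (5523/1659)⁴ = (3.329)⁴ = 123.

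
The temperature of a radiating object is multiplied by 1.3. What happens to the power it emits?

factor ≈ 2.86

P ∝ T⁴, so the power scales as (1.3)⁴ = 2.86.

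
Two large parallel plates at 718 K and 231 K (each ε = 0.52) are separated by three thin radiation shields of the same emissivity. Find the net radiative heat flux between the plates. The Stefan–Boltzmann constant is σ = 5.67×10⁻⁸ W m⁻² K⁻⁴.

Each of the 4 gaps contributes resistance (2/ε − 1) = 2/0.52 − 1 = 2.846; total = 11.38.
q = σ(T₁⁴ − T₂⁴) / 11.38 = 5.67×10⁻⁸ × 2.63×10^11 / 11.38 = 1310 W/m².

q ≈ 1310 W/m²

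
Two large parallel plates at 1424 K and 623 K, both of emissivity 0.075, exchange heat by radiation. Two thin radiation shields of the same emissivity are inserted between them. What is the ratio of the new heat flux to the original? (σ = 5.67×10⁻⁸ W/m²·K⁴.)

With N identical shields there are N+1 = 3 gaps in series, each with the same radiative resistance, so the flux falls to 1/(N+1) of its unshielded value.

ratio ≈ 0.333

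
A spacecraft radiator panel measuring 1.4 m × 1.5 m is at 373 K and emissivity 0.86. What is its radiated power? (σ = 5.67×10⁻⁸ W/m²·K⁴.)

A = 1.4 × 1.5 = 2.10 m².
Stefan–Boltzmann: P = εσAT⁴ = 0.86 × 5.67×10⁻⁸ × 2.10 × (373)⁴ = 0.86 × 5.67×10⁻⁸ × 2.10 × 1.94×10^10.
P = 1980 W.

P ≈ 1980 W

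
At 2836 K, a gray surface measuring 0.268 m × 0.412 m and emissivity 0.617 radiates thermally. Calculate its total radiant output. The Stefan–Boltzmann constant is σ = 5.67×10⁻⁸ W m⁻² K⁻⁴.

A = 0.268 × 0.412 = 0.110 m².
Stefan–Boltzmann: P = εσAT⁴ = 0.617 × 5.67×10⁻⁸ × 0.110 × (2836)⁴ = 0.617 × 5.67×10⁻⁸ × 0.110 × 6.47×10^13.
P = 2.50×10^5 W.

P ≈ 2.50×10^5 W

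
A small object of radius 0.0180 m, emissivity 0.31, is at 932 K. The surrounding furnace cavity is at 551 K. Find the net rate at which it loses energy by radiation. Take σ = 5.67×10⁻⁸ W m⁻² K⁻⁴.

Q ≈ 47.4 W

A = 4πr² = 4π × (0.0180)² = 4.07×10^-3 m².
Q = εσA(T⁴ − T_s⁴). T⁴ − T_s⁴ = (932)⁴ − (551)⁴ = 7.55×10^11 − 9.22×10^10 = 6.62×10^11 K⁴.
Q = 0.31 × 5.67×10⁻⁸ × 4.07×10^-3 × 6.62×10^11 = 47.4 W.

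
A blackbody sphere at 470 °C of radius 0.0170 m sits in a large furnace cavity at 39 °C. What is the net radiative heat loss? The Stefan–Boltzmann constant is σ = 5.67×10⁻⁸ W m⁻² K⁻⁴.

A = 4πr² = 4π × (0.0170)² = 3.63×10^-3 m².
Convert: 470 °C = 743 K; 39 °C = 312 K.
Q = σA(T⁴ − T_s⁴). T⁴ − T_s⁴ = (743)⁴ − (312)⁴ = 3.05×10^11 − 9.48×10^9 = 2.95×10^11 K⁴.
Q = 5.67×10⁻⁸ × 3.63×10^-3 × 2.95×10^11 = 60.8 W.

Q ≈ 60.8 W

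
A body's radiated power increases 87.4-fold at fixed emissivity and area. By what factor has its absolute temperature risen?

P ∝ T⁴ ⇒ T ∝ P^(1/4), so T scales by (87.4)^(1/4) = 3.06.

factor ≈ 3.06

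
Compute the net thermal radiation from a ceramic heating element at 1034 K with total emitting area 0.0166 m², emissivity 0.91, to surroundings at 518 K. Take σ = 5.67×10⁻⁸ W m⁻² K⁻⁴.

Q = εσA(T⁴ − T_s⁴). T⁴ − T_s⁴ = (1034)⁴ − (518)⁴ = 1.14×10^12 − 7.20×10^10 = 1.07×10^12 K⁴.
Q = 0.91 × 5.67×10⁻⁸ × 0.0166 × 1.07×10^12 = 917 W.

Q ≈ 917 W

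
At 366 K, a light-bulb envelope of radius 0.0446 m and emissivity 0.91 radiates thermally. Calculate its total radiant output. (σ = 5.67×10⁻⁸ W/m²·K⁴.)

A = 4πr² = 4π × (0.0446)² = 0.0250 m².
Stefan–Boltzmann: P = εσAT⁴ = 0.91 × 5.67×10⁻⁸ × 0.0250 × (366)⁴ = 0.91 × 5.67×10⁻⁸ × 0.0250 × 1.79×10^10.
P = 23.1 W.

P ≈ 23.1 W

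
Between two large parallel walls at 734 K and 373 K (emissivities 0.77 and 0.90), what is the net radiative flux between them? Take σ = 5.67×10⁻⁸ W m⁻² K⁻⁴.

For two large parallel gray plates, q = σ(T₁⁴ − T₂⁴) / (1/ε₁ + 1/ε₂ − 1).
1/ε₁ + 1/ε₂ − 1 = 1/0.77 + 1/0.90 − 1 = 1.410.
T₁⁴ − T₂⁴ = 2.90×10^11 − 1.94×10^10 = 2.71×10^11 K⁴.
q = 5.67×10⁻⁸ × 2.71×10^11 / 1.410 = 10900 W/m².

q ≈ 10900 W/m²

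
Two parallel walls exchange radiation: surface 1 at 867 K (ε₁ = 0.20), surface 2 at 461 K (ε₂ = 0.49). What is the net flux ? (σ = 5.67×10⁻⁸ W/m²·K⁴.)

q ≈ 4880 W/m²

For two large parallel gray plates, q = σ(T₁⁴ − T₂⁴) / (1/ε₁ + 1/ε₂ − 1).
1/ε₁ + 1/ε₂ − 1 = 1/0.20 + 1/0.49 − 1 = 6.041.
T₁⁴ − T₂⁴ = 5.65×10^11 − 4.52×10^10 = 5.20×10^11 K⁴.
q = 5.67×10⁻⁸ × 5.20×10^11 / 6.041 = 4880 W/m².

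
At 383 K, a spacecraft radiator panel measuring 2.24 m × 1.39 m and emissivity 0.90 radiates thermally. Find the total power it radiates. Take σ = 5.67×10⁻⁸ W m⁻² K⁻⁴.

A = 2.24 × 1.39 = 3.11 m².
Stefan–Boltzmann: P = εσAT⁴ = 0.90 × 5.67×10⁻⁸ × 3.11 × (383)⁴ = 0.90 × 5.67×10⁻⁸ × 3.11 × 2.15×10^10.
P = 3420 W.

P ≈ 3420 W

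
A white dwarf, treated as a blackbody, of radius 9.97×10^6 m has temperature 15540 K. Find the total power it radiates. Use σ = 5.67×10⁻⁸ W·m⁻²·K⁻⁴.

A = 4πr² = 4π × (9.97×10^6)² = 1.25×10^15 m².
P = σAT⁴ = 5.67×10⁻⁸ × 1.25×10^15 × (15540)⁴ = 5.67×10⁻⁸ × 1.25×10^15 × 5.83×10^16.
P = 4.13×10^24 W.

P ≈ 4.13×10^24 W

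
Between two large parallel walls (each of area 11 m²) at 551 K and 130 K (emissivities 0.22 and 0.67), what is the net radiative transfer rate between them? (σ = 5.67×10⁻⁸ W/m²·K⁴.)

Q ≈ 11400 W

For two large parallel gray plates, q = σ(T₁⁴ − T₂⁴) / (1/ε₁ + 1/ε₂ − 1).
1/ε₁ + 1/ε₂ − 1 = 1/0.22 + 1/0.67 − 1 = 5.038.
T₁⁴ − T₂⁴ = 9.22×10^10 − 2.86×10^8 = 9.19×10^10 K⁴.
q = 5.67×10⁻⁸ × 9.19×10^10 / 5.038 = 1030 W/m².
Q = q·A = 1030 × 11 = 11400 W.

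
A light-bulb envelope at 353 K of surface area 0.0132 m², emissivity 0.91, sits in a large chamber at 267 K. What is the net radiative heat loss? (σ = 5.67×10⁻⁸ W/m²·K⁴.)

Q = εσA(T⁴ − T_s⁴). T⁴ − T_s⁴ = (353)⁴ − (267)⁴ = 1.55×10^10 − 5.08×10^9 = 1.04×10^10 K⁴.
Q = 0.91 × 5.67×10⁻⁸ × 0.0132 × 1.04×10^10 = 7.11 W.

Q ≈ 7.11 W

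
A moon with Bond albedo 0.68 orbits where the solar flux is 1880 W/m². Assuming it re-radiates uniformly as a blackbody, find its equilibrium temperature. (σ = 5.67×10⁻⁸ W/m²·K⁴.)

T ≈ 227 K

Power absorbed = (1−a)S·πR²; power emitted = 4πR²σT⁴. Equating and cancelling πR²:
T = ((1−a)S / 4σ)^(1/4) = (602 / (4 × 5.67×10⁻⁸))^(1/4) = (2.65×10^9)^(1/4).
T = 227 K.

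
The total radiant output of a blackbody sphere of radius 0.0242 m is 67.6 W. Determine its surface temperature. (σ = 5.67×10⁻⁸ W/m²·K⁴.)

A = 4πr² = 4π × (0.0242)² = 7.36×10^-3 m².
From P = σAT⁴, T = (P / σA)^(1/4) = (67.6 / (5.67×10⁻⁸ × 7.36×10^-3))^(1/4).
T = (1.62×10^11)^(1/4) = 634 K.

T ≈ 634 K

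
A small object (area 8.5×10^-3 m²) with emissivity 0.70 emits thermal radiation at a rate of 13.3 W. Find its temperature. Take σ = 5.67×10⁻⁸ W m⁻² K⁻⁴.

From P = εσAT⁴, T = (P / εσA)^(1/4) = (13.3 / (0.70 × 5.67×10⁻⁸ × 8.50×10^-3))^(1/4).
T = (3.94×10^10)^(1/4) = 446 K.

T ≈ 446 K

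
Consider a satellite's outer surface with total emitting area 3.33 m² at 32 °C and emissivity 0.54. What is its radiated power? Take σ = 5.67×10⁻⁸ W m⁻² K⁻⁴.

P ≈ 882 W

32 °C = 305 K.
Stefan–Boltzmann: P = εσAT⁴ = 0.54 × 5.67×10⁻⁸ × 3.33 × (305)⁴ = 0.54 × 5.67×10⁻⁸ × 3.33 × 8.65×10^9.
P = 882 W.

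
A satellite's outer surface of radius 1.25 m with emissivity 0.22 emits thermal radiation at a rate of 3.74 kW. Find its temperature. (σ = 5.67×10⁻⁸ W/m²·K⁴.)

A = 4πr² = 4π × (1.25)² = 19.6 m².
From P = εσAT⁴, T = (P / εσA)^(1/4) = (3740 / (0.22 × 5.67×10⁻⁸ × 19.6))^(1/4).
T = (1.53×10^10)^(1/4) = 352 K.

T ≈ 352 K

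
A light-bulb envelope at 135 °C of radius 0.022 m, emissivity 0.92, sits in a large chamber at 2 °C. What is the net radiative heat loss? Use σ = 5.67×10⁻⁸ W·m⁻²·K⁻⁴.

A = 4πr² = 4π × (0.022)² = 6.08×10^-3 m².
Convert: 135 °C = 408 K; 2 °C = 275 K.
Q = εσA(T⁴ − T_s⁴). T⁴ − T_s⁴ = (408)⁴ − (275)⁴ = 2.77×10^10 − 5.72×10^9 = 2.20×10^10 K⁴.
Q = 0.92 × 5.67×10⁻⁸ × 6.08×10^-3 × 2.20×10^10 = 6.98 W.

Q ≈ 6.98 W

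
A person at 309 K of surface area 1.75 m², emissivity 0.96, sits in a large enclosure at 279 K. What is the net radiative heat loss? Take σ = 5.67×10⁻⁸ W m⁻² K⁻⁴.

Q = εσA(T⁴ − T_s⁴). T⁴ − T_s⁴ = (309)⁴ − (279)⁴ = 9.12×10^9 − 6.06×10^9 = 3.06×10^9 K⁴.
Q = 0.96 × 5.67×10⁻⁸ × 1.75 × 3.06×10^9 = 291 W.

Q ≈ 291 W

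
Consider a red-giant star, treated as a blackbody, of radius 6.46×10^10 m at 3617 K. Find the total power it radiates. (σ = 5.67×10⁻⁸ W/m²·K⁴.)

P ≈ 5.09×10^29 W

A = 4πr² = 4π × (6.46×10^10)² = 5.24×10^22 m².
P = σAT⁴ = 5.67×10⁻⁸ × 5.24×10^22 × (3617)⁴ = 5.67×10⁻⁸ × 5.24×10^22 × 1.71×10^14.
P = 5.09×10^29 W.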